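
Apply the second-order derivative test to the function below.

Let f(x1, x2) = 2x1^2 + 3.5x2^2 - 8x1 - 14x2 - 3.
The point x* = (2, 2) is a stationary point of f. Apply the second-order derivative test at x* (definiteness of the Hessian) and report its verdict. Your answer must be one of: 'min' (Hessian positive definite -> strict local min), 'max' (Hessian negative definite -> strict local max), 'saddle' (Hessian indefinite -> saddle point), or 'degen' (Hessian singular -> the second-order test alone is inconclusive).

Compute the Hessian H = grad^2 f:
  H = [[4, 0], [0, 7]]
Verify stationarity: grad f(x*) = H x* + g = (0, 0).
Eigenvalues of H: 4, 7.
Both eigenvalues > 0, so H is positive definite -> x* is a strict local min.

min


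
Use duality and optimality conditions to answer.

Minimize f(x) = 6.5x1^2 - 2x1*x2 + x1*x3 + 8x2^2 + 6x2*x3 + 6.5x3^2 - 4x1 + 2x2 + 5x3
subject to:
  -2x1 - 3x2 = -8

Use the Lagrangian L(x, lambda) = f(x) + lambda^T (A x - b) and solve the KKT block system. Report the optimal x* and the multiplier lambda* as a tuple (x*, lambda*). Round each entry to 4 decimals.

Form the Lagrangian:
  L(x, lambda) = (1/2) x^T Q x + c^T x + lambda^T (A x - b)
Stationarity (grad_x L = 0): Q x + c + A^T lambda = 0.
Primal feasibility: A x = b.

This gives the KKT block system:
  [ Q   A^T ] [ x     ]   [-c ]
  [ A    0  ] [ lambda ] = [ b ]

Solving the linear system:
  x*      = (1.5515, 1.6324, -1.2574)
  lambda* = (5.8235)
  f(x*)   = 18.6801

x* = (1.5515, 1.6324, -1.2574), lambda* = (5.8235)


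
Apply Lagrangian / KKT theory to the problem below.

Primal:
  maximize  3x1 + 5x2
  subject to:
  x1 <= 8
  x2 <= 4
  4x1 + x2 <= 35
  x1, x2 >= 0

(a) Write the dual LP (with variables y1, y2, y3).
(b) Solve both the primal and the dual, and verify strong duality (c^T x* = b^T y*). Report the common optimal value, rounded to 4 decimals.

The standard primal-dual pair for 'max c^T x s.t. A x <= b, x >= 0' is:
  Dual:  min b^T y  s.t.  A^T y >= c,  y >= 0.

So the dual LP is:
  minimize  8y1 + 4y2 + 35y3
  subject to:
    y1 + 4y3 >= 3
    y2 + y3 >= 5
    y1, y2, y3 >= 0

Solving the primal: x* = (7.75, 4).
  primal value c^T x* = 43.25.
Solving the dual: y* = (0, 4.25, 0.75).
  dual value b^T y* = 43.25.
Strong duality: c^T x* = b^T y*. Confirmed.

43.25


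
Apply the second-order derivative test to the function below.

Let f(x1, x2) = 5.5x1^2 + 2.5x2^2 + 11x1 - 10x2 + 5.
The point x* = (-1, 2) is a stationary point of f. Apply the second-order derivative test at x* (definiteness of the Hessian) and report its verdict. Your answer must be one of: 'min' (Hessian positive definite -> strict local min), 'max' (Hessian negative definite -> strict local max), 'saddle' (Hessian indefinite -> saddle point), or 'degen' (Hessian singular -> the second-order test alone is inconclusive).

Compute the Hessian H = grad^2 f:
  H = [[11, 0], [0, 5]]
Verify stationarity: grad f(x*) = H x* + g = (0, 0).
Eigenvalues of H: 5, 11.
Both eigenvalues > 0, so H is positive definite -> x* is a strict local min.

min


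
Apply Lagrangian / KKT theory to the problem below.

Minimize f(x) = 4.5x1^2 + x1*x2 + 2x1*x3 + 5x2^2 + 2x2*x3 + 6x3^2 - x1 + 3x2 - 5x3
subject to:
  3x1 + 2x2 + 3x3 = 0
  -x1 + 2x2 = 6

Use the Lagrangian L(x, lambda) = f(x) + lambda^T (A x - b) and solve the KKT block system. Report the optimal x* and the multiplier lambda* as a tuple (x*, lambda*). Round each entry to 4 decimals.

Form the Lagrangian:
  L(x, lambda) = (1/2) x^T Q x + c^T x + lambda^T (A x - b)
Stationarity (grad_x L = 0): Q x + c + A^T lambda = 0.
Primal feasibility: A x = b.

This gives the KKT block system:
  [ Q   A^T ] [ x     ]   [-c ]
  [ A    0  ] [ lambda ] = [ b ]

Solving the linear system:
  x*      = (-1.671, 2.1645, 0.228)
  lambda* = (0.4258, -12.1409)
  f(x*)   = 39.9349

x* = (-1.671, 2.1645, 0.228), lambda* = (0.4258, -12.1409)


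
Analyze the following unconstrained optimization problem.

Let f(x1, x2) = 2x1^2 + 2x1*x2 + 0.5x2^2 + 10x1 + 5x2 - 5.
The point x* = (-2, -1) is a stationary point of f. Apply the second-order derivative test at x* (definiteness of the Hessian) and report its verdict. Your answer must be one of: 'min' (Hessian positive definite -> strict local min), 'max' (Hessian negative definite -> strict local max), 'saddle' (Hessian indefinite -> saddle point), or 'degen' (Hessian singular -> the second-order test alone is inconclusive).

Compute the Hessian H = grad^2 f:
  H = [[4, 2], [2, 1]]
Verify stationarity: grad f(x*) = H x* + g = (0, 0).
Eigenvalues of H: 0, 5.
H has a zero eigenvalue (singular; positive semidefinite but not definite), so H is neither positive definite, negative definite, nor indefinite. The second-order test alone is inconclusive -> degen.
(Indeed, f is constant along the null direction of H through x*, so x* is not a strict local extremum.)

degen


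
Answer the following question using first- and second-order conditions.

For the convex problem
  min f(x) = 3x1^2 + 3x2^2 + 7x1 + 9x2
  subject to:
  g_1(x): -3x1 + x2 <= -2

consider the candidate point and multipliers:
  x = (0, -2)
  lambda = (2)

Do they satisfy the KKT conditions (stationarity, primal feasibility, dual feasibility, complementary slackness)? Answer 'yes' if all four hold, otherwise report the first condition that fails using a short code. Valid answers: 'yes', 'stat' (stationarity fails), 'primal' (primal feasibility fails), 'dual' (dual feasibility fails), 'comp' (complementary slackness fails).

Gradient of f: grad f(x) = Q x + c = (7, -3)
Constraint values g_i(x) = a_i^T x - b_i:
  g_1((0, -2)) = 0
Stationarity residual: grad f(x) + sum_i lambda_i a_i = (1, -1)
  -> stationarity FAILS
Primal feasibility (all g_i <= 0): OK
Dual feasibility (all lambda_i >= 0): OK
Complementary slackness (lambda_i * g_i(x) = 0 for all i): OK

Verdict: the first failing condition is stationarity -> stat.

stat


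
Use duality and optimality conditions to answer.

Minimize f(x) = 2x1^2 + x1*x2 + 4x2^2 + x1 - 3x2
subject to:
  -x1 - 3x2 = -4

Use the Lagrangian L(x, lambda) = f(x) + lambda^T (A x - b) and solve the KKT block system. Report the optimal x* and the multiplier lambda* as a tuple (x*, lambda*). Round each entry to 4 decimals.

Form the Lagrangian:
  L(x, lambda) = (1/2) x^T Q x + c^T x + lambda^T (A x - b)
Stationarity (grad_x L = 0): Q x + c + A^T lambda = 0.
Primal feasibility: A x = b.

This gives the KKT block system:
  [ Q   A^T ] [ x     ]   [-c ]
  [ A    0  ] [ lambda ] = [ b ]

Solving the linear system:
  x*      = (0.0526, 1.3158)
  lambda* = (2.5263)
  f(x*)   = 3.1053

x* = (0.0526, 1.3158), lambda* = (2.5263)


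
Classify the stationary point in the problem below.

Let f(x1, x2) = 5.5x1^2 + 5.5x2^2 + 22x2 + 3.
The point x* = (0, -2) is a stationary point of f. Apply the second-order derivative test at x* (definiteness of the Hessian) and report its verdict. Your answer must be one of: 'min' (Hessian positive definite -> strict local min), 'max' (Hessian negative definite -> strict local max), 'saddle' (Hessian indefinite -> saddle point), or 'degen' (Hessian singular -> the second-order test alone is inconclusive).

Compute the Hessian H = grad^2 f:
  H = [[11, 0], [0, 11]]
Verify stationarity: grad f(x*) = H x* + g = (0, 0).
Eigenvalues of H: 11, 11.
Both eigenvalues > 0, so H is positive definite -> x* is a strict local min.

min


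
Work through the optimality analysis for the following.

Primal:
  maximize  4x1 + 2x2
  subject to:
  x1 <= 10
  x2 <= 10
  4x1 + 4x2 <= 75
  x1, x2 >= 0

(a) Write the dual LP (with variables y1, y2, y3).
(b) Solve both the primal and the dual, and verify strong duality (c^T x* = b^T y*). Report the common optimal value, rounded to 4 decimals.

The standard primal-dual pair for 'max c^T x s.t. A x <= b, x >= 0' is:
  Dual:  min b^T y  s.t.  A^T y >= c,  y >= 0.

So the dual LP is:
  minimize  10y1 + 10y2 + 75y3
  subject to:
    y1 + 4y3 >= 4
    y2 + 4y3 >= 2
    y1, y2, y3 >= 0

Solving the primal: x* = (10, 8.75).
  primal value c^T x* = 57.5.
Solving the dual: y* = (2, 0, 0.5).
  dual value b^T y* = 57.5.
Strong duality: c^T x* = b^T y*. Confirmed.

57.5


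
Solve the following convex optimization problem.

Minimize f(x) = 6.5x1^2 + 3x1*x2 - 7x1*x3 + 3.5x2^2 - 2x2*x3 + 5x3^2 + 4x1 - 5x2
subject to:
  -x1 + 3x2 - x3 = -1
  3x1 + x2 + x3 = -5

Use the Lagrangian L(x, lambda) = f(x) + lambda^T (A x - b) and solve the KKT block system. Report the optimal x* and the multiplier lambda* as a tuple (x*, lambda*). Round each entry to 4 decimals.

Form the Lagrangian:
  L(x, lambda) = (1/2) x^T Q x + c^T x + lambda^T (A x - b)
Stationarity (grad_x L = 0): Q x + c + A^T lambda = 0.
Primal feasibility: A x = b.

This gives the KKT block system:
  [ Q   A^T ] [ x     ]   [-c ]
  [ A    0  ] [ lambda ] = [ b ]

Solving the linear system:
  x*      = (-1.0384, -0.9808, -0.9041)
  lambda* = (3.3405, 3.1511)
  f(x*)   = 9.9233

x* = (-1.0384, -0.9808, -0.9041), lambda* = (3.3405, 3.1511)


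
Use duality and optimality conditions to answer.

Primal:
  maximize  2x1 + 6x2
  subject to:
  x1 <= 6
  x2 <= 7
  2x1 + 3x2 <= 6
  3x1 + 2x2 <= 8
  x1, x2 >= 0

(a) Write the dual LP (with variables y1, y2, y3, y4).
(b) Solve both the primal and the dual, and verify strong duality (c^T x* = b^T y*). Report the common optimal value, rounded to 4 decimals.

The standard primal-dual pair for 'max c^T x s.t. A x <= b, x >= 0' is:
  Dual:  min b^T y  s.t.  A^T y >= c,  y >= 0.

So the dual LP is:
  minimize  6y1 + 7y2 + 6y3 + 8y4
  subject to:
    y1 + 2y3 + 3y4 >= 2
    y2 + 3y3 + 2y4 >= 6
    y1, y2, y3, y4 >= 0

Solving the primal: x* = (0, 2).
  primal value c^T x* = 12.
Solving the dual: y* = (0, 0, 2, 0).
  dual value b^T y* = 12.
Strong duality: c^T x* = b^T y*. Confirmed.

12


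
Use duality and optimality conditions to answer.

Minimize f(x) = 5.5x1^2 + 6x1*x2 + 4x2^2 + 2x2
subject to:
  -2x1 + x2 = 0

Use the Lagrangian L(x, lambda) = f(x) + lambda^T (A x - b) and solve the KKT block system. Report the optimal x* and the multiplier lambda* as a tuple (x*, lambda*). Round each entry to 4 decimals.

Form the Lagrangian:
  L(x, lambda) = (1/2) x^T Q x + c^T x + lambda^T (A x - b)
Stationarity (grad_x L = 0): Q x + c + A^T lambda = 0.
Primal feasibility: A x = b.

This gives the KKT block system:
  [ Q   A^T ] [ x     ]   [-c ]
  [ A    0  ] [ lambda ] = [ b ]

Solving the linear system:
  x*      = (-0.0597, -0.1194)
  lambda* = (-0.6866)
  f(x*)   = -0.1194

x* = (-0.0597, -0.1194), lambda* = (-0.6866)


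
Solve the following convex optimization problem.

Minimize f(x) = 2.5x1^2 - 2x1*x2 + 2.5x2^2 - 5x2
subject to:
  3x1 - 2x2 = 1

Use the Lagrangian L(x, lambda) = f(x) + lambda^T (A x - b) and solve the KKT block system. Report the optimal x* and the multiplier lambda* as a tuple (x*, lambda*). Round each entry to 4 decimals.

Form the Lagrangian:
  L(x, lambda) = (1/2) x^T Q x + c^T x + lambda^T (A x - b)
Stationarity (grad_x L = 0): Q x + c + A^T lambda = 0.
Primal feasibility: A x = b.

This gives the KKT block system:
  [ Q   A^T ] [ x     ]   [-c ]
  [ A    0  ] [ lambda ] = [ b ]

Solving the linear system:
  x*      = (1, 1)
  lambda* = (-1)
  f(x*)   = -2

x* = (1, 1), lambda* = (-1)


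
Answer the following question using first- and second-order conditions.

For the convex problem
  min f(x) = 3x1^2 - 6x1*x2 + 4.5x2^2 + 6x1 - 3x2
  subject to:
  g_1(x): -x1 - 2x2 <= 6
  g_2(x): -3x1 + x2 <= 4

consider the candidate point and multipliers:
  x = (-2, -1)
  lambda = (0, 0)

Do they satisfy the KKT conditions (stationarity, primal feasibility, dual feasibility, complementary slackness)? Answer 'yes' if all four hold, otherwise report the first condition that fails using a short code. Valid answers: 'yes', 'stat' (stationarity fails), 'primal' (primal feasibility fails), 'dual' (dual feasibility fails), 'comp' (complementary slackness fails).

Gradient of f: grad f(x) = Q x + c = (0, 0)
Constraint values g_i(x) = a_i^T x - b_i:
  g_1((-2, -1)) = -2
  g_2((-2, -1)) = 1
Stationarity residual: grad f(x) + sum_i lambda_i a_i = (0, 0)
  -> stationarity OK
Primal feasibility (all g_i <= 0): FAILS
Dual feasibility (all lambda_i >= 0): OK
Complementary slackness (lambda_i * g_i(x) = 0 for all i): OK

Verdict: the first failing condition is primal_feasibility -> primal.

primal


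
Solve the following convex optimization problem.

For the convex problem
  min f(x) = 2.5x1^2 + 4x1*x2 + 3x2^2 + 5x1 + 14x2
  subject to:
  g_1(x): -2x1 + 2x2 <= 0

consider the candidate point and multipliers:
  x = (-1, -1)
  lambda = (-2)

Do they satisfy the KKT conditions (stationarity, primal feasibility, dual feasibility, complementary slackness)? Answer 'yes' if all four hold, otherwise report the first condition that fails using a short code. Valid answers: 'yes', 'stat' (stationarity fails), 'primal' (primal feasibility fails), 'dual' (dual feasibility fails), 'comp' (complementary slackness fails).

Gradient of f: grad f(x) = Q x + c = (-4, 4)
Constraint values g_i(x) = a_i^T x - b_i:
  g_1((-1, -1)) = 0
Stationarity residual: grad f(x) + sum_i lambda_i a_i = (0, 0)
  -> stationarity OK
Primal feasibility (all g_i <= 0): OK
Dual feasibility (all lambda_i >= 0): FAILS
Complementary slackness (lambda_i * g_i(x) = 0 for all i): OK

Verdict: the first failing condition is dual_feasibility -> dual.

dual


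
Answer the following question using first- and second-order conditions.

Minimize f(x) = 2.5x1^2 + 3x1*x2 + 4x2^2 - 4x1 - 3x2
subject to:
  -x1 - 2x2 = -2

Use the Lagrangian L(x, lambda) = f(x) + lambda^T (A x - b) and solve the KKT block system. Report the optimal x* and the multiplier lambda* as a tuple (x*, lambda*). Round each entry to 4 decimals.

Form the Lagrangian:
  L(x, lambda) = (1/2) x^T Q x + c^T x + lambda^T (A x - b)
Stationarity (grad_x L = 0): Q x + c + A^T lambda = 0.
Primal feasibility: A x = b.

This gives the KKT block system:
  [ Q   A^T ] [ x     ]   [-c ]
  [ A    0  ] [ lambda ] = [ b ]

Solving the linear system:
  x*      = (0.875, 0.5625)
  lambda* = (2.0625)
  f(x*)   = -0.5312

x* = (0.875, 0.5625), lambda* = (2.0625)


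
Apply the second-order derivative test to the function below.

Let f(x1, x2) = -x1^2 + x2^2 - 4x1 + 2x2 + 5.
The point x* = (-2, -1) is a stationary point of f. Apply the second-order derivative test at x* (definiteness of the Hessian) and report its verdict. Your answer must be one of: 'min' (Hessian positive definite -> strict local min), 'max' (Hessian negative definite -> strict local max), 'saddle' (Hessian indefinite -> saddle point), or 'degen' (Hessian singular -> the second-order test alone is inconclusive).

Compute the Hessian H = grad^2 f:
  H = [[-2, 0], [0, 2]]
Verify stationarity: grad f(x*) = H x* + g = (0, 0).
Eigenvalues of H: -2, 2.
Eigenvalues have mixed signs, so H is indefinite -> x* is a saddle point.

saddle


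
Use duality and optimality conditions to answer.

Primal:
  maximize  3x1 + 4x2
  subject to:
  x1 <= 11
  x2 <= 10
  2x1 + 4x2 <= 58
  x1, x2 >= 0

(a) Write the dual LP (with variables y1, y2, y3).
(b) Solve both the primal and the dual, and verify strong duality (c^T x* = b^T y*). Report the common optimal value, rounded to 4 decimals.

The standard primal-dual pair for 'max c^T x s.t. A x <= b, x >= 0' is:
  Dual:  min b^T y  s.t.  A^T y >= c,  y >= 0.

So the dual LP is:
  minimize  11y1 + 10y2 + 58y3
  subject to:
    y1 + 2y3 >= 3
    y2 + 4y3 >= 4
    y1, y2, y3 >= 0

Solving the primal: x* = (11, 9).
  primal value c^T x* = 69.
Solving the dual: y* = (1, 0, 1).
  dual value b^T y* = 69.
Strong duality: c^T x* = b^T y*. Confirmed.

69


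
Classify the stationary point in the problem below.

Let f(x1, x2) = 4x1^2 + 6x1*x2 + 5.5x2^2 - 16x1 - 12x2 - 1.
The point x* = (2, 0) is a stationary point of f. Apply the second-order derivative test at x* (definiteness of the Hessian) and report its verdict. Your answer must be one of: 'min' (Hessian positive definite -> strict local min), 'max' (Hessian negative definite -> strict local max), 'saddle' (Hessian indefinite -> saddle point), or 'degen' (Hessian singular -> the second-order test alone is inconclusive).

Compute the Hessian H = grad^2 f:
  H = [[8, 6], [6, 11]]
Verify stationarity: grad f(x*) = H x* + g = (0, 0).
Eigenvalues of H: 3.3153, 15.6847.
Both eigenvalues > 0, so H is positive definite -> x* is a strict local min.

min


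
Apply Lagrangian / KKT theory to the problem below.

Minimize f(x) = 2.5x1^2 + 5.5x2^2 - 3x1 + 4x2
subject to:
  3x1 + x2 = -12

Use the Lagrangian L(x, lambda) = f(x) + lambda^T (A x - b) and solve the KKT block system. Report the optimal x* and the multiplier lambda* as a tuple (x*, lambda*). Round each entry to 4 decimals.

Form the Lagrangian:
  L(x, lambda) = (1/2) x^T Q x + c^T x + lambda^T (A x - b)
Stationarity (grad_x L = 0): Q x + c + A^T lambda = 0.
Primal feasibility: A x = b.

This gives the KKT block system:
  [ Q   A^T ] [ x     ]   [-c ]
  [ A    0  ] [ lambda ] = [ b ]

Solving the linear system:
  x*      = (-3.6635, -1.0096)
  lambda* = (7.1058)
  f(x*)   = 46.1106

x* = (-3.6635, -1.0096), lambda* = (7.1058)


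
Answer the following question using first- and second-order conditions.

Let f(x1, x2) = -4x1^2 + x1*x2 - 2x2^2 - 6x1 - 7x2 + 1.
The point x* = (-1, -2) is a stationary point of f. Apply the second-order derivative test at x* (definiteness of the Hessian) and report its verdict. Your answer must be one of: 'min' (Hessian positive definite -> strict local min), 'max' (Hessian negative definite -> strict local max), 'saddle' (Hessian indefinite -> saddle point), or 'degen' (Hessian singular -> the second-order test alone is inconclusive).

Compute the Hessian H = grad^2 f:
  H = [[-8, 1], [1, -4]]
Verify stationarity: grad f(x*) = H x* + g = (0, 0).
Eigenvalues of H: -8.2361, -3.7639.
Both eigenvalues < 0, so H is negative definite -> x* is a strict local max.

max


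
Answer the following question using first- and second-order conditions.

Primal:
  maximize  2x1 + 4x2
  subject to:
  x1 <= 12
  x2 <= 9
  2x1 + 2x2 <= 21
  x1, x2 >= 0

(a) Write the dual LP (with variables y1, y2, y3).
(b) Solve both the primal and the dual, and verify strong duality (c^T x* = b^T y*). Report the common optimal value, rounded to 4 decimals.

The standard primal-dual pair for 'max c^T x s.t. A x <= b, x >= 0' is:
  Dual:  min b^T y  s.t.  A^T y >= c,  y >= 0.

So the dual LP is:
  minimize  12y1 + 9y2 + 21y3
  subject to:
    y1 + 2y3 >= 2
    y2 + 2y3 >= 4
    y1, y2, y3 >= 0

Solving the primal: x* = (1.5, 9).
  primal value c^T x* = 39.
Solving the dual: y* = (0, 2, 1).
  dual value b^T y* = 39.
Strong duality: c^T x* = b^T y*. Confirmed.

39


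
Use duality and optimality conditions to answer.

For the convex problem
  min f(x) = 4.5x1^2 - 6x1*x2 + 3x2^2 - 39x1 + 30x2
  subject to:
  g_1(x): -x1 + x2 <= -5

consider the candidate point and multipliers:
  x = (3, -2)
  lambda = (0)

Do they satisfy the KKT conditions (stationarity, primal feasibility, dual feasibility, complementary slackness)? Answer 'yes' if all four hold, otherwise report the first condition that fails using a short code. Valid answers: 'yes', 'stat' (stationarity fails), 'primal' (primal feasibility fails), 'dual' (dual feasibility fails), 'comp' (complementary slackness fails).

Gradient of f: grad f(x) = Q x + c = (0, 0)
Constraint values g_i(x) = a_i^T x - b_i:
  g_1((3, -2)) = 0
Stationarity residual: grad f(x) + sum_i lambda_i a_i = (0, 0)
  -> stationarity OK
Primal feasibility (all g_i <= 0): OK
Dual feasibility (all lambda_i >= 0): OK
Complementary slackness (lambda_i * g_i(x) = 0 for all i): OK

Verdict: yes, KKT holds.

yes


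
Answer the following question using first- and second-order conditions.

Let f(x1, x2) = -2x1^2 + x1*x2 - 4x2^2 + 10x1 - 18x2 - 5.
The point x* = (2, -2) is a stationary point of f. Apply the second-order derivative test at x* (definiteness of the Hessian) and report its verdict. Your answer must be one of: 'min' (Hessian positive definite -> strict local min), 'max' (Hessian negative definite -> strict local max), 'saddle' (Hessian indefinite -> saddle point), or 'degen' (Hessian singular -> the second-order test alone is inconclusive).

Compute the Hessian H = grad^2 f:
  H = [[-4, 1], [1, -8]]
Verify stationarity: grad f(x*) = H x* + g = (0, 0).
Eigenvalues of H: -8.2361, -3.7639.
Both eigenvalues < 0, so H is negative definite -> x* is a strict local max.

max


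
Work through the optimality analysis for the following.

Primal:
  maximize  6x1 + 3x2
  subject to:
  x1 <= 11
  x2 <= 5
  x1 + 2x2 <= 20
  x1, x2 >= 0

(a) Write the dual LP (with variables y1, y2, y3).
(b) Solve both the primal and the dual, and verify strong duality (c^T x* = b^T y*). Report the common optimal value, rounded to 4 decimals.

The standard primal-dual pair for 'max c^T x s.t. A x <= b, x >= 0' is:
  Dual:  min b^T y  s.t.  A^T y >= c,  y >= 0.

So the dual LP is:
  minimize  11y1 + 5y2 + 20y3
  subject to:
    y1 + y3 >= 6
    y2 + 2y3 >= 3
    y1, y2, y3 >= 0

Solving the primal: x* = (11, 4.5).
  primal value c^T x* = 79.5.
Solving the dual: y* = (4.5, 0, 1.5).
  dual value b^T y* = 79.5.
Strong duality: c^T x* = b^T y*. Confirmed.

79.5


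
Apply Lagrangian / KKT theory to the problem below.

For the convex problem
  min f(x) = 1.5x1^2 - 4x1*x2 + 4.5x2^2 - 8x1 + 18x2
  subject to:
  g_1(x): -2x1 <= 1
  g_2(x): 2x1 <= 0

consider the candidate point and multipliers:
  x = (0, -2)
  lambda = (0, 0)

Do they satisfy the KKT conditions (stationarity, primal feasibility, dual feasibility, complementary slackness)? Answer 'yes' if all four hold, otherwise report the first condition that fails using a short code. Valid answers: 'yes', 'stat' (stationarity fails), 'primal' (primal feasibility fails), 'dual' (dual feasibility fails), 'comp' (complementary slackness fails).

Gradient of f: grad f(x) = Q x + c = (0, 0)
Constraint values g_i(x) = a_i^T x - b_i:
  g_1((0, -2)) = -1
  g_2((0, -2)) = 0
Stationarity residual: grad f(x) + sum_i lambda_i a_i = (0, 0)
  -> stationarity OK
Primal feasibility (all g_i <= 0): OK
Dual feasibility (all lambda_i >= 0): OK
Complementary slackness (lambda_i * g_i(x) = 0 for all i): OK

Verdict: yes, KKT holds.

yes


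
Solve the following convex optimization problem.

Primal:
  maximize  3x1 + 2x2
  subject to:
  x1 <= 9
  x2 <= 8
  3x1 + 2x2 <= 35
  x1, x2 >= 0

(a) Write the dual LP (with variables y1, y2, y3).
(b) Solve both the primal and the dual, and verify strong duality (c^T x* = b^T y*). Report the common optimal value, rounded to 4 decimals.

The standard primal-dual pair for 'max c^T x s.t. A x <= b, x >= 0' is:
  Dual:  min b^T y  s.t.  A^T y >= c,  y >= 0.

So the dual LP is:
  minimize  9y1 + 8y2 + 35y3
  subject to:
    y1 + 3y3 >= 3
    y2 + 2y3 >= 2
    y1, y2, y3 >= 0

Solving the primal: x* = (6.3333, 8).
  primal value c^T x* = 35.
Solving the dual: y* = (0, 0, 1).
  dual value b^T y* = 35.
Strong duality: c^T x* = b^T y*. Confirmed.

35


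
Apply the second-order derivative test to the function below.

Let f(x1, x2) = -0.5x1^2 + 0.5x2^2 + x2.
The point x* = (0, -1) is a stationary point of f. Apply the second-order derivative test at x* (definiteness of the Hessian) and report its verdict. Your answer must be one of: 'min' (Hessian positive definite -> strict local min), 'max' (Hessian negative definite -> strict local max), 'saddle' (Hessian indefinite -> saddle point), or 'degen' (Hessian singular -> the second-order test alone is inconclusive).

Compute the Hessian H = grad^2 f:
  H = [[-1, 0], [0, 1]]
Verify stationarity: grad f(x*) = H x* + g = (0, 0).
Eigenvalues of H: -1, 1.
Eigenvalues have mixed signs, so H is indefinite -> x* is a saddle point.

saddle


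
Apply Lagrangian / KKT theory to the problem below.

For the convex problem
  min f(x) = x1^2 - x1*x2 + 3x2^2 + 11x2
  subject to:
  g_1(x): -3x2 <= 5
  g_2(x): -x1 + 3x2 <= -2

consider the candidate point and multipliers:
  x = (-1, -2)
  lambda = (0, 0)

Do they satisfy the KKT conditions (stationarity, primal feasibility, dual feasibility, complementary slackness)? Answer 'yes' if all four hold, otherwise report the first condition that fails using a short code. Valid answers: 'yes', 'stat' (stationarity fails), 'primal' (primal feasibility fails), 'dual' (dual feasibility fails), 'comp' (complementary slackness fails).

Gradient of f: grad f(x) = Q x + c = (0, 0)
Constraint values g_i(x) = a_i^T x - b_i:
  g_1((-1, -2)) = 1
  g_2((-1, -2)) = -3
Stationarity residual: grad f(x) + sum_i lambda_i a_i = (0, 0)
  -> stationarity OK
Primal feasibility (all g_i <= 0): FAILS
Dual feasibility (all lambda_i >= 0): OK
Complementary slackness (lambda_i * g_i(x) = 0 for all i): OK

Verdict: the first failing condition is primal_feasibility -> primal.

primal


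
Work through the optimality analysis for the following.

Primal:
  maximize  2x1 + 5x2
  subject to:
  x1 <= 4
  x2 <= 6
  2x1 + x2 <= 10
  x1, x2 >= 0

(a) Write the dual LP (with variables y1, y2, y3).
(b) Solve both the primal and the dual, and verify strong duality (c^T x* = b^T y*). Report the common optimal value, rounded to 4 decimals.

The standard primal-dual pair for 'max c^T x s.t. A x <= b, x >= 0' is:
  Dual:  min b^T y  s.t.  A^T y >= c,  y >= 0.

So the dual LP is:
  minimize  4y1 + 6y2 + 10y3
  subject to:
    y1 + 2y3 >= 2
    y2 + y3 >= 5
    y1, y2, y3 >= 0

Solving the primal: x* = (2, 6).
  primal value c^T x* = 34.
Solving the dual: y* = (0, 4, 1).
  dual value b^T y* = 34.
Strong duality: c^T x* = b^T y*. Confirmed.

34


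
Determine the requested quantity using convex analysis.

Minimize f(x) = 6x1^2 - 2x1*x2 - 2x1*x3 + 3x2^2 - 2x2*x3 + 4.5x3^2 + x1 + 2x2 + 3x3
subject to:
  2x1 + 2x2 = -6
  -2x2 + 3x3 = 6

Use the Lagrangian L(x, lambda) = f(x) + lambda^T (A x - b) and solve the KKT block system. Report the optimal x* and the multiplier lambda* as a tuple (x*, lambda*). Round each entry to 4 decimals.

Form the Lagrangian:
  L(x, lambda) = (1/2) x^T Q x + c^T x + lambda^T (A x - b)
Stationarity (grad_x L = 0): Q x + c + A^T lambda = 0.
Primal feasibility: A x = b.

This gives the KKT block system:
  [ Q   A^T ] [ x     ]   [-c ]
  [ A    0  ] [ lambda ] = [ b ]

Solving the linear system:
  x*      = (-0.6538, -2.3462, 0.4359)
  lambda* = (1.5128, -4.3077)
  f(x*)   = 15.4423

x* = (-0.6538, -2.3462, 0.4359), lambda* = (1.5128, -4.3077)


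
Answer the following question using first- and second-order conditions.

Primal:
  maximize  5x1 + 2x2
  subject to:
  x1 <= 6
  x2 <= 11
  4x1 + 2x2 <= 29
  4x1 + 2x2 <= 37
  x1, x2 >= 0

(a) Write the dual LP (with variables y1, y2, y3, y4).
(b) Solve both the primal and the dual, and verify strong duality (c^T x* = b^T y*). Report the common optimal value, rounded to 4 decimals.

The standard primal-dual pair for 'max c^T x s.t. A x <= b, x >= 0' is:
  Dual:  min b^T y  s.t.  A^T y >= c,  y >= 0.

So the dual LP is:
  minimize  6y1 + 11y2 + 29y3 + 37y4
  subject to:
    y1 + 4y3 + 4y4 >= 5
    y2 + 2y3 + 2y4 >= 2
    y1, y2, y3, y4 >= 0

Solving the primal: x* = (6, 2.5).
  primal value c^T x* = 35.
Solving the dual: y* = (1, 0, 1, 0).
  dual value b^T y* = 35.
Strong duality: c^T x* = b^T y*. Confirmed.

35


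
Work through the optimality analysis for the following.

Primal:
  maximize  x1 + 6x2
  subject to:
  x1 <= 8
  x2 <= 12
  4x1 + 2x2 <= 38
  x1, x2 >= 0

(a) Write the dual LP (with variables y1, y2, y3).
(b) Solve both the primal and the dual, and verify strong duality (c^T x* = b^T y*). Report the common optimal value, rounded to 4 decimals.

The standard primal-dual pair for 'max c^T x s.t. A x <= b, x >= 0' is:
  Dual:  min b^T y  s.t.  A^T y >= c,  y >= 0.

So the dual LP is:
  minimize  8y1 + 12y2 + 38y3
  subject to:
    y1 + 4y3 >= 1
    y2 + 2y3 >= 6
    y1, y2, y3 >= 0

Solving the primal: x* = (3.5, 12).
  primal value c^T x* = 75.5.
Solving the dual: y* = (0, 5.5, 0.25).
  dual value b^T y* = 75.5.
Strong duality: c^T x* = b^T y*. Confirmed.

75.5


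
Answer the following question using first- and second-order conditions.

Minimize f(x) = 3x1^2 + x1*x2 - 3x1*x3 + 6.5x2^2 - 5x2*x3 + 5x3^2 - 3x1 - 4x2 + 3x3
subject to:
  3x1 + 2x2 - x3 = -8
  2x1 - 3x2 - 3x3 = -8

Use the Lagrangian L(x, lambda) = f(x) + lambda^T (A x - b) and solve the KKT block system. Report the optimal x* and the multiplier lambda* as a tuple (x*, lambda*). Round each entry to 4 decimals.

Form the Lagrangian:
  L(x, lambda) = (1/2) x^T Q x + c^T x + lambda^T (A x - b)
Stationarity (grad_x L = 0): Q x + c + A^T lambda = 0.
Primal feasibility: A x = b.

This gives the KKT block system:
  [ Q   A^T ] [ x     ]   [-c ]
  [ A    0  ] [ lambda ] = [ b ]

Solving the linear system:
  x*      = (-2.8435, 0.4339, 0.3371)
  lambda* = (5.2073, 2.5085)
  f(x*)   = 34.7661

x* = (-2.8435, 0.4339, 0.3371), lambda* = (5.2073, 2.5085)


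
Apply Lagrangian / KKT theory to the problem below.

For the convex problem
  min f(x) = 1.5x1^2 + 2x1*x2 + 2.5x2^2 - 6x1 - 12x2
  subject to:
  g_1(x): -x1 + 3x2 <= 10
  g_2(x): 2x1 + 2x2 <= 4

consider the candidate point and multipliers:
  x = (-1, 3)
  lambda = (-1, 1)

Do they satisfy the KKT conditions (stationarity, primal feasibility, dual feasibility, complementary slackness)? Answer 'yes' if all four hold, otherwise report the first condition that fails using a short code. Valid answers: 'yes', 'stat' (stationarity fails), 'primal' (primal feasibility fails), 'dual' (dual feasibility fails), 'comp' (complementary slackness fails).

Gradient of f: grad f(x) = Q x + c = (-3, 1)
Constraint values g_i(x) = a_i^T x - b_i:
  g_1((-1, 3)) = 0
  g_2((-1, 3)) = 0
Stationarity residual: grad f(x) + sum_i lambda_i a_i = (0, 0)
  -> stationarity OK
Primal feasibility (all g_i <= 0): OK
Dual feasibility (all lambda_i >= 0): FAILS
Complementary slackness (lambda_i * g_i(x) = 0 for all i): OK

Verdict: the first failing condition is dual_feasibility -> dual.

dual


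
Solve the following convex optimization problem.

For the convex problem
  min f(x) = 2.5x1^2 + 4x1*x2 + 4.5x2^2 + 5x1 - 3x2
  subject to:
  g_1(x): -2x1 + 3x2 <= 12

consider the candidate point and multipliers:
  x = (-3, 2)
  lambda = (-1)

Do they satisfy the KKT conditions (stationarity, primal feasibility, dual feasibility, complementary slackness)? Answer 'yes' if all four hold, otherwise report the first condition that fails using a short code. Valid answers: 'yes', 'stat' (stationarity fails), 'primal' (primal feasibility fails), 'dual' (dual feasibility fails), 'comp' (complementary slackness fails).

Gradient of f: grad f(x) = Q x + c = (-2, 3)
Constraint values g_i(x) = a_i^T x - b_i:
  g_1((-3, 2)) = 0
Stationarity residual: grad f(x) + sum_i lambda_i a_i = (0, 0)
  -> stationarity OK
Primal feasibility (all g_i <= 0): OK
Dual feasibility (all lambda_i >= 0): FAILS
Complementary slackness (lambda_i * g_i(x) = 0 for all i): OK

Verdict: the first failing condition is dual_feasibility -> dual.

dual


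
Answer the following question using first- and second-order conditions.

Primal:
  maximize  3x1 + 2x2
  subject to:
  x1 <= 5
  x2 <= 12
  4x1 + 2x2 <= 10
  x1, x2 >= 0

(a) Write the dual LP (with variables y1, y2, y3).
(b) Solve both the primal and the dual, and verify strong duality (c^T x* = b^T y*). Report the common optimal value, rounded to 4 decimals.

The standard primal-dual pair for 'max c^T x s.t. A x <= b, x >= 0' is:
  Dual:  min b^T y  s.t.  A^T y >= c,  y >= 0.

So the dual LP is:
  minimize  5y1 + 12y2 + 10y3
  subject to:
    y1 + 4y3 >= 3
    y2 + 2y3 >= 2
    y1, y2, y3 >= 0

Solving the primal: x* = (0, 5).
  primal value c^T x* = 10.
Solving the dual: y* = (0, 0, 1).
  dual value b^T y* = 10.
Strong duality: c^T x* = b^T y*. Confirmed.

10


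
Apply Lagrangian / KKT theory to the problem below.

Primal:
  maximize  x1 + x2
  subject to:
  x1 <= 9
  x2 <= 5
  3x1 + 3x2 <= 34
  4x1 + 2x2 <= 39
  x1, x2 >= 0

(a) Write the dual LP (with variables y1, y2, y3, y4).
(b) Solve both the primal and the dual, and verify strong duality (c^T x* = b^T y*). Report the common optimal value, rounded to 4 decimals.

The standard primal-dual pair for 'max c^T x s.t. A x <= b, x >= 0' is:
  Dual:  min b^T y  s.t.  A^T y >= c,  y >= 0.

So the dual LP is:
  minimize  9y1 + 5y2 + 34y3 + 39y4
  subject to:
    y1 + 3y3 + 4y4 >= 1
    y2 + 3y3 + 2y4 >= 1
    y1, y2, y3, y4 >= 0

Solving the primal: x* = (8.1667, 3.1667).
  primal value c^T x* = 11.3333.
Solving the dual: y* = (0, 0, 0.3333, 0).
  dual value b^T y* = 11.3333.
Strong duality: c^T x* = b^T y*. Confirmed.

11.3333


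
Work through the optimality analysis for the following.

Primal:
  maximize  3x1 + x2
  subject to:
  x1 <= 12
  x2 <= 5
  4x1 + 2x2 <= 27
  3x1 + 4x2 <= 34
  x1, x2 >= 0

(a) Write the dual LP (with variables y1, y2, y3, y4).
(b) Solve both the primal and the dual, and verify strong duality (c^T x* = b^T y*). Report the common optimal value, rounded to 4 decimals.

The standard primal-dual pair for 'max c^T x s.t. A x <= b, x >= 0' is:
  Dual:  min b^T y  s.t.  A^T y >= c,  y >= 0.

So the dual LP is:
  minimize  12y1 + 5y2 + 27y3 + 34y4
  subject to:
    y1 + 4y3 + 3y4 >= 3
    y2 + 2y3 + 4y4 >= 1
    y1, y2, y3, y4 >= 0

Solving the primal: x* = (6.75, 0).
  primal value c^T x* = 20.25.
Solving the dual: y* = (0, 0, 0.75, 0).
  dual value b^T y* = 20.25.
Strong duality: c^T x* = b^T y*. Confirmed.

20.25


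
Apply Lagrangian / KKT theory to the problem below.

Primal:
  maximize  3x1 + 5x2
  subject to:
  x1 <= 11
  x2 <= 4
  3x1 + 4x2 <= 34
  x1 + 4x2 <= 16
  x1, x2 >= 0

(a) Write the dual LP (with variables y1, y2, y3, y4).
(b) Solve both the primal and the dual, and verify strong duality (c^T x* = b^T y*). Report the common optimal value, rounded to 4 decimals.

The standard primal-dual pair for 'max c^T x s.t. A x <= b, x >= 0' is:
  Dual:  min b^T y  s.t.  A^T y >= c,  y >= 0.

So the dual LP is:
  minimize  11y1 + 4y2 + 34y3 + 16y4
  subject to:
    y1 + 3y3 + y4 >= 3
    y2 + 4y3 + 4y4 >= 5
    y1, y2, y3, y4 >= 0

Solving the primal: x* = (9, 1.75).
  primal value c^T x* = 35.75.
Solving the dual: y* = (0, 0, 0.875, 0.375).
  dual value b^T y* = 35.75.
Strong duality: c^T x* = b^T y*. Confirmed.

35.75


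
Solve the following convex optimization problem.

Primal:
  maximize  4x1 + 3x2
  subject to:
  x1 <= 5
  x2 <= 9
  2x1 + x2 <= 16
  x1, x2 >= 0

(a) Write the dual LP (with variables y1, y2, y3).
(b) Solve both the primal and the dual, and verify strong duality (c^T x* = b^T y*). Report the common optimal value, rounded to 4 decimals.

The standard primal-dual pair for 'max c^T x s.t. A x <= b, x >= 0' is:
  Dual:  min b^T y  s.t.  A^T y >= c,  y >= 0.

So the dual LP is:
  minimize  5y1 + 9y2 + 16y3
  subject to:
    y1 + 2y3 >= 4
    y2 + y3 >= 3
    y1, y2, y3 >= 0

Solving the primal: x* = (3.5, 9).
  primal value c^T x* = 41.
Solving the dual: y* = (0, 1, 2).
  dual value b^T y* = 41.
Strong duality: c^T x* = b^T y*. Confirmed.

41


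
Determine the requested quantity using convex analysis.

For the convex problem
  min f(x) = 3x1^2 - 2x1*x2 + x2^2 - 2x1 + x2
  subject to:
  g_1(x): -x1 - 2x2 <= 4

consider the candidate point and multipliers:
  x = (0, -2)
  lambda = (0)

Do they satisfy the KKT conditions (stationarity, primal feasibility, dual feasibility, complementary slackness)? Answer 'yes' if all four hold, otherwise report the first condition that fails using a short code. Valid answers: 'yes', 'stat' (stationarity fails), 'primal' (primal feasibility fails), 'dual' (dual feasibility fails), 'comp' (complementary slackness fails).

Gradient of f: grad f(x) = Q x + c = (2, -3)
Constraint values g_i(x) = a_i^T x - b_i:
  g_1((0, -2)) = 0
Stationarity residual: grad f(x) + sum_i lambda_i a_i = (2, -3)
  -> stationarity FAILS
Primal feasibility (all g_i <= 0): OK
Dual feasibility (all lambda_i >= 0): OK
Complementary slackness (lambda_i * g_i(x) = 0 for all i): OK

Verdict: the first failing condition is stationarity -> stat.

stat


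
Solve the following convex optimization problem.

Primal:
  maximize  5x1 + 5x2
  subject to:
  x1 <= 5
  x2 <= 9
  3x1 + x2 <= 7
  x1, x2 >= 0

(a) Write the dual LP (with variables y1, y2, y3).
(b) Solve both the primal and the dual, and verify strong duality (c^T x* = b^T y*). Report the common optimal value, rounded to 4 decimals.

The standard primal-dual pair for 'max c^T x s.t. A x <= b, x >= 0' is:
  Dual:  min b^T y  s.t.  A^T y >= c,  y >= 0.

So the dual LP is:
  minimize  5y1 + 9y2 + 7y3
  subject to:
    y1 + 3y3 >= 5
    y2 + y3 >= 5
    y1, y2, y3 >= 0

Solving the primal: x* = (0, 7).
  primal value c^T x* = 35.
Solving the dual: y* = (0, 0, 5).
  dual value b^T y* = 35.
Strong duality: c^T x* = b^T y*. Confirmed.

35


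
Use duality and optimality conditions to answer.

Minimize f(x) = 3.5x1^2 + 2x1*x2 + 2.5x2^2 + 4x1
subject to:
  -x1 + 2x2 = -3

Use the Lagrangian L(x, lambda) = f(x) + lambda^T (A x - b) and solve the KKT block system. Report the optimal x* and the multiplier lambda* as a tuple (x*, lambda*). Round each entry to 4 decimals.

Form the Lagrangian:
  L(x, lambda) = (1/2) x^T Q x + c^T x + lambda^T (A x - b)
Stationarity (grad_x L = 0): Q x + c + A^T lambda = 0.
Primal feasibility: A x = b.

This gives the KKT block system:
  [ Q   A^T ] [ x     ]   [-c ]
  [ A    0  ] [ lambda ] = [ b ]

Solving the linear system:
  x*      = (0.2683, -1.3659)
  lambda* = (3.1463)
  f(x*)   = 5.2561

x* = (0.2683, -1.3659), lambda* = (3.1463)


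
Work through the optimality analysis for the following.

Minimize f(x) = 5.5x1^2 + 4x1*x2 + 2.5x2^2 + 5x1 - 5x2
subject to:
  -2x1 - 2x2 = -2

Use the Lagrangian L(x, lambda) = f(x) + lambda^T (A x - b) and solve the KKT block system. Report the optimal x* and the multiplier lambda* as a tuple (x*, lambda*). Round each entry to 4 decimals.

Form the Lagrangian:
  L(x, lambda) = (1/2) x^T Q x + c^T x + lambda^T (A x - b)
Stationarity (grad_x L = 0): Q x + c + A^T lambda = 0.
Primal feasibility: A x = b.

This gives the KKT block system:
  [ Q   A^T ] [ x     ]   [-c ]
  [ A    0  ] [ lambda ] = [ b ]

Solving the linear system:
  x*      = (-1.125, 2.125)
  lambda* = (0.5625)
  f(x*)   = -7.5625

x* = (-1.125, 2.125), lambda* = (0.5625)


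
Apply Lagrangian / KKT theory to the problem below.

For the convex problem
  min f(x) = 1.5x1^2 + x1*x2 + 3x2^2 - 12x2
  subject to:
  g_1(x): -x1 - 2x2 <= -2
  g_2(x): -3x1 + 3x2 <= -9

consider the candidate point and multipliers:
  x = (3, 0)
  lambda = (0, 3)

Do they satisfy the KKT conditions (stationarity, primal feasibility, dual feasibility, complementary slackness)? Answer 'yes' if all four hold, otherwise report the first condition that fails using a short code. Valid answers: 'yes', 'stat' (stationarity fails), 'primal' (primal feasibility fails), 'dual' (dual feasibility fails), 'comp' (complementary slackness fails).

Gradient of f: grad f(x) = Q x + c = (9, -9)
Constraint values g_i(x) = a_i^T x - b_i:
  g_1((3, 0)) = -1
  g_2((3, 0)) = 0
Stationarity residual: grad f(x) + sum_i lambda_i a_i = (0, 0)
  -> stationarity OK
Primal feasibility (all g_i <= 0): OK
Dual feasibility (all lambda_i >= 0): OK
Complementary slackness (lambda_i * g_i(x) = 0 for all i): OK

Verdict: yes, KKT holds.

yes


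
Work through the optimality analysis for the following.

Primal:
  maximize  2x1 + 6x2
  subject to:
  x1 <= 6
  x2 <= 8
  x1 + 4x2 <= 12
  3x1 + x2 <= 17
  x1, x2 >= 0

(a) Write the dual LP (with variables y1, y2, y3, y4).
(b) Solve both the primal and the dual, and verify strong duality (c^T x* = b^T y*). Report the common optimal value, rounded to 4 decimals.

The standard primal-dual pair for 'max c^T x s.t. A x <= b, x >= 0' is:
  Dual:  min b^T y  s.t.  A^T y >= c,  y >= 0.

So the dual LP is:
  minimize  6y1 + 8y2 + 12y3 + 17y4
  subject to:
    y1 + y3 + 3y4 >= 2
    y2 + 4y3 + y4 >= 6
    y1, y2, y3, y4 >= 0

Solving the primal: x* = (5.0909, 1.7273).
  primal value c^T x* = 20.5455.
Solving the dual: y* = (0, 0, 1.4545, 0.1818).
  dual value b^T y* = 20.5455.
Strong duality: c^T x* = b^T y*. Confirmed.

20.5455


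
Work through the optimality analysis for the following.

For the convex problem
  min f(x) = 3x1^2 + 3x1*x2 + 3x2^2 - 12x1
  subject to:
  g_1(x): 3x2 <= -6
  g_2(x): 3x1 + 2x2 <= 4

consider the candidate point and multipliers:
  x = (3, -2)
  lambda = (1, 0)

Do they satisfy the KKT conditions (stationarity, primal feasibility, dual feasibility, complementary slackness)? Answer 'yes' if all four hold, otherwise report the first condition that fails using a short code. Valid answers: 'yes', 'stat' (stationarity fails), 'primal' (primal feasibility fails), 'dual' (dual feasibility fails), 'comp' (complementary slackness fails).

Gradient of f: grad f(x) = Q x + c = (0, -3)
Constraint values g_i(x) = a_i^T x - b_i:
  g_1((3, -2)) = 0
  g_2((3, -2)) = 1
Stationarity residual: grad f(x) + sum_i lambda_i a_i = (0, 0)
  -> stationarity OK
Primal feasibility (all g_i <= 0): FAILS
Dual feasibility (all lambda_i >= 0): OK
Complementary slackness (lambda_i * g_i(x) = 0 for all i): OK

Verdict: the first failing condition is primal_feasibility -> primal.

primal
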